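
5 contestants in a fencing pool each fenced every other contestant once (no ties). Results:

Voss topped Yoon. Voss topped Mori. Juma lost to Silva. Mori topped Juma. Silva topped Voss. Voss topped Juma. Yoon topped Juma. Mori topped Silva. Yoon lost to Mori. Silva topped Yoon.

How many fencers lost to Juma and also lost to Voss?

0

Juma beat: no one.
Voss beat: Mori, Yoon, Juma.
No one was beaten by both.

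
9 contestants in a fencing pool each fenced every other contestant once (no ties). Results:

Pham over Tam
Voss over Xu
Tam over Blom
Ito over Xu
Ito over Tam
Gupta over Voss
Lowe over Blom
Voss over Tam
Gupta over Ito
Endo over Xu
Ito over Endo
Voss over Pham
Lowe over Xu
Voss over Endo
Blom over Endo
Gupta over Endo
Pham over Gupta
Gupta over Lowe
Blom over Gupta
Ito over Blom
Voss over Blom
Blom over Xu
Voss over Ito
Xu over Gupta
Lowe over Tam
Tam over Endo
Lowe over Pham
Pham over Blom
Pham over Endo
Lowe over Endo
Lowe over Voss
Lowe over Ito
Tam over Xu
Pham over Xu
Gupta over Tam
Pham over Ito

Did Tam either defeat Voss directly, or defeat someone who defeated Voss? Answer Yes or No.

Tam did not beat Voss directly.
Tam beat Endo, Blom, Xu, but each of them lost to Voss. No two-step path.

No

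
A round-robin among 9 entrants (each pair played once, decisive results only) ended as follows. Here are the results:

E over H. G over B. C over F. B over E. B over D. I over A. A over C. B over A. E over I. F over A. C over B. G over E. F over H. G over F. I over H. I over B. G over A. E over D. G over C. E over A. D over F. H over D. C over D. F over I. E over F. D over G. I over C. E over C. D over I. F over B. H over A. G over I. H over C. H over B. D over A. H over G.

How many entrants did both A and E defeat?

1

A beat: C.
E beat: A, C, D, F, H, I.
Both beat: C — 1.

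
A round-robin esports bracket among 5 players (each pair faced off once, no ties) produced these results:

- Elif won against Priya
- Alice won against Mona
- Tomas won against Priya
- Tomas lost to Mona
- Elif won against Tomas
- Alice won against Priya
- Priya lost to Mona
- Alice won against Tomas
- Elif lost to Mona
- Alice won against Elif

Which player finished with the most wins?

Win totals: Alice 4, Tomas 1, Priya 0, Mona 3, Elif 2.
Alice leads with 4 wins (next highest: 3).

Alice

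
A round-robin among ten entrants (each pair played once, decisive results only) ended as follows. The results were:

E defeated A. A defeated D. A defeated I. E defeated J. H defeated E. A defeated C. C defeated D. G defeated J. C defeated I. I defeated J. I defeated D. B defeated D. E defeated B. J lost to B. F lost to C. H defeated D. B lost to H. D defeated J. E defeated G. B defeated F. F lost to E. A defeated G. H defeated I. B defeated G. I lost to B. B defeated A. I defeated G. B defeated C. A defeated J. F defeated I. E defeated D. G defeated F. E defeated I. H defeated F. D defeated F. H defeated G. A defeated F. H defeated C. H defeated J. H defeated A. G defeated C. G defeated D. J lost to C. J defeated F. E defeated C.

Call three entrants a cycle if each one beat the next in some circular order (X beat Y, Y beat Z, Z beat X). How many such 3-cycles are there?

Win totals: A 6, B 7, C 4, D 2, E 8, F 1, G 4, H 9, I 3, J 1.
An entrant with w wins dominates both others in C(w,2) triples; summing gives 15 + 21 + 6 + 1 + 28 + 0 + 6 + 36 + 3 + 0 = 116 transitive triples.
Total triples C(10,3) = 120, so cyclic triples = 120 − 116 = 4.

4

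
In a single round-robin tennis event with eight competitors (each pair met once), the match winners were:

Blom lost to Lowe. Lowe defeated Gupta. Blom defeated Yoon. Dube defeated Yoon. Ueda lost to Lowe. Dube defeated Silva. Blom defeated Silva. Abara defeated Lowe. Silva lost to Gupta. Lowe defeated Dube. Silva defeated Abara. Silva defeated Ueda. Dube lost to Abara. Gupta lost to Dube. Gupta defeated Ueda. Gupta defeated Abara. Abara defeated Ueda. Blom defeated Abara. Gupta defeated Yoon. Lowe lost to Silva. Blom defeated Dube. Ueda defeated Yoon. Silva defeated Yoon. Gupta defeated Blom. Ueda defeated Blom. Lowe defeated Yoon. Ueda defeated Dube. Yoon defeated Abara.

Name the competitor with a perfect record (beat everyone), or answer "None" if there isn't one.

Highest win total is Lowe with 5 (out of 7 possible).
Lowe lost to Abara, Silva, so no competitor went undefeated.

None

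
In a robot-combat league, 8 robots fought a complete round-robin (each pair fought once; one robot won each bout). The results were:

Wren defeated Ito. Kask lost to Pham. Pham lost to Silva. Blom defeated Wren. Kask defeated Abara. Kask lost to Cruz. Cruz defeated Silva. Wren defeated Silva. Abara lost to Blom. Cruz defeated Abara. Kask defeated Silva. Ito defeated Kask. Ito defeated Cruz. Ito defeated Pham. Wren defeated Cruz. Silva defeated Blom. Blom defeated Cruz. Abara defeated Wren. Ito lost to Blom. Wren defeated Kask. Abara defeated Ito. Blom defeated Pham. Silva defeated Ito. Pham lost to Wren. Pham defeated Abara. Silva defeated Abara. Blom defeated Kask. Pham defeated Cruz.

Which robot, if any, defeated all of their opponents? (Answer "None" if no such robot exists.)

Highest win total is Blom with 6 (out of 7 possible).
Blom lost to Silva, so no robot went undefeated.

None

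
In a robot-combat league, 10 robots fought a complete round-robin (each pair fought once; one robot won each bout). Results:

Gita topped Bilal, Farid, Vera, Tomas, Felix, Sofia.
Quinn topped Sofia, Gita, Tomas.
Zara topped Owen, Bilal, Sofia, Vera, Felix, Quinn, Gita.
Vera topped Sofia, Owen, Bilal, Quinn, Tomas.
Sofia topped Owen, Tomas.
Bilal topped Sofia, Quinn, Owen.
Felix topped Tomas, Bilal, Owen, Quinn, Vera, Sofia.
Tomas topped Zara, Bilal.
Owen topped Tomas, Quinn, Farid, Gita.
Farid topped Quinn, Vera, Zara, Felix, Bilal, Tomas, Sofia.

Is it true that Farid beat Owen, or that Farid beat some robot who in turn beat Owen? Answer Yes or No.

Yes

Farid did not beat Owen directly.
Farid beat Zara, Bilal, Tomas, Vera, Quinn, Sofia, Felix. Of those, Zara beat Owen.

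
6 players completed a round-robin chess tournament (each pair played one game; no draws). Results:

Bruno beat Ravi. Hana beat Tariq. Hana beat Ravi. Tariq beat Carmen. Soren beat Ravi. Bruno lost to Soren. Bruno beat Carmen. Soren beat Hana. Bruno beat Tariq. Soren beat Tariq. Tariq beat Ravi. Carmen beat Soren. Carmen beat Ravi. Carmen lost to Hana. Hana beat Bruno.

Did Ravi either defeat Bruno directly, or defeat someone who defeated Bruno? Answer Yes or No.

Ravi did not beat Bruno directly.
Ravi beat no one, so there is no intermediate player.

No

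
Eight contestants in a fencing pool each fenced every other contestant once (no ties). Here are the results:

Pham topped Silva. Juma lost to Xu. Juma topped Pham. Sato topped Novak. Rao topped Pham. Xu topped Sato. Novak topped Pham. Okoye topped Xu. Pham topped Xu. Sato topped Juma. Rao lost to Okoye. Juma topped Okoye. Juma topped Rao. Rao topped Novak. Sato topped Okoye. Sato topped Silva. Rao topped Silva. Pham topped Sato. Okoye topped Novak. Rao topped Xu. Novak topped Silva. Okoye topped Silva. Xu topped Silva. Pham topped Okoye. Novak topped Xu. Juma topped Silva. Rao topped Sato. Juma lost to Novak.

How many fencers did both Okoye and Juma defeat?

Okoye beat: Silva, Xu, Rao, Novak.
Juma beat: Silva, Okoye, Rao, Pham.
Both beat: Silva, Rao — 2.

2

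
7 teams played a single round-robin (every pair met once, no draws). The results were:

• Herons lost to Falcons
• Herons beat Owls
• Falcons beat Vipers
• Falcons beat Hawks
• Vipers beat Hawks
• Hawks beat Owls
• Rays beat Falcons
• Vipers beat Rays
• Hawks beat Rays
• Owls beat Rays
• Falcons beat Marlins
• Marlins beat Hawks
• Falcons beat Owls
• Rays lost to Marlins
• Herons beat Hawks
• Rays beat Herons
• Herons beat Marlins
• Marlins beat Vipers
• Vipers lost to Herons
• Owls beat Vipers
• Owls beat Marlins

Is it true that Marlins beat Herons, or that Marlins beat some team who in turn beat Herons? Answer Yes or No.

Yes

Marlins did not beat Herons directly.
Marlins beat Vipers, Rays, Hawks. Of those, Rays beat Herons.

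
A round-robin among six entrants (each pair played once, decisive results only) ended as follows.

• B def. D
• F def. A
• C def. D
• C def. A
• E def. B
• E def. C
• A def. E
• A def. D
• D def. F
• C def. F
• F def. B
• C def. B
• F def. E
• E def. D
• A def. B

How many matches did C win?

C's results: beat A, B, D, F; lost to E.
That is 4 wins.

4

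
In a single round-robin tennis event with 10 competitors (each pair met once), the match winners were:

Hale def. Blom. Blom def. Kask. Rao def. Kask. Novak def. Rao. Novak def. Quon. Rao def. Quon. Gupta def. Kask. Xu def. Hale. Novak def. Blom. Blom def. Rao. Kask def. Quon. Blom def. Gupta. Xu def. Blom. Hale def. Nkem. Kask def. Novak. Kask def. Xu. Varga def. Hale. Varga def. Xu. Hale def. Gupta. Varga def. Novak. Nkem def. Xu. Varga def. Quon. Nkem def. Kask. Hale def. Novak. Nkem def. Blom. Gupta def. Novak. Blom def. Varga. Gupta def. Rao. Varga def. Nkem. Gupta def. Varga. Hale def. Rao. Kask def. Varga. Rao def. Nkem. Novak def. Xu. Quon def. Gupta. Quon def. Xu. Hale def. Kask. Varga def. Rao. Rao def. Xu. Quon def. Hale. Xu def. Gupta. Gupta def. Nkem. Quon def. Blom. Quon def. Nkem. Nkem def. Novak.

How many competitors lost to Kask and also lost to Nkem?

Kask beat: Varga, Xu, Novak, Quon.
Nkem beat: Blom, Xu, Novak, Kask.
Both beat: Xu, Novak — 2.

2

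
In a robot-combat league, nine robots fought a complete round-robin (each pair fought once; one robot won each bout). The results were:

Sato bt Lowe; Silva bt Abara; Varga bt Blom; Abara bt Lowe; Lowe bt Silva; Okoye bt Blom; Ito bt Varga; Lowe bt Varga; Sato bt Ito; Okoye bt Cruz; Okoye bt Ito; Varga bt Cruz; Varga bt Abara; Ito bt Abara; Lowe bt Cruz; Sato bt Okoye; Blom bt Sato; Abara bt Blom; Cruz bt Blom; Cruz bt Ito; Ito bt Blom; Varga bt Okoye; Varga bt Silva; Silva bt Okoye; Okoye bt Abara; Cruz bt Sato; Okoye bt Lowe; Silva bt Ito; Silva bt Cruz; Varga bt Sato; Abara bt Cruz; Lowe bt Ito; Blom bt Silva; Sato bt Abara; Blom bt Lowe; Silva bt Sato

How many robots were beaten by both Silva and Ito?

Silva beat: Ito, Sato, Okoye, Abara, Cruz.
Ito beat: Varga, Blom, Abara.
Both beat: Abara — 1.

1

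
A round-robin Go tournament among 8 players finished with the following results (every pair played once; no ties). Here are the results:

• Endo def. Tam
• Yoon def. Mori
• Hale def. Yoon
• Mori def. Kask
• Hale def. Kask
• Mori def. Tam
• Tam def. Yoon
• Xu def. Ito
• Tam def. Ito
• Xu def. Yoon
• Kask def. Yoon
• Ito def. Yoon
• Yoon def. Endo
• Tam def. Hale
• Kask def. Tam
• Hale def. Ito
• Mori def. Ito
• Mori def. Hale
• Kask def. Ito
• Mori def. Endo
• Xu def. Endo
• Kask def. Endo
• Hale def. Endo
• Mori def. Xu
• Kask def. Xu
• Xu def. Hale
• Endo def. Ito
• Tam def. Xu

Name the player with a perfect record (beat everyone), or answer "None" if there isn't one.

None

Highest win total is Mori with 6 (out of 7 possible).
Mori lost to Yoon, so no player went undefeated.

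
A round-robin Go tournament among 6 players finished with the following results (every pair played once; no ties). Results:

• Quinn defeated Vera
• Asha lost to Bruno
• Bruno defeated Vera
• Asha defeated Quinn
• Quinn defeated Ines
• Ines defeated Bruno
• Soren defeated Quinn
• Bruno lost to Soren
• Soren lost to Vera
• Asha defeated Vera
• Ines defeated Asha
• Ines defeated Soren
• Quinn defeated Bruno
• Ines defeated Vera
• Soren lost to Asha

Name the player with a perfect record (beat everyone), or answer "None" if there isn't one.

Highest win total is Ines with 4 (out of 5 possible).
Ines lost to Quinn, so no player went undefeated.

None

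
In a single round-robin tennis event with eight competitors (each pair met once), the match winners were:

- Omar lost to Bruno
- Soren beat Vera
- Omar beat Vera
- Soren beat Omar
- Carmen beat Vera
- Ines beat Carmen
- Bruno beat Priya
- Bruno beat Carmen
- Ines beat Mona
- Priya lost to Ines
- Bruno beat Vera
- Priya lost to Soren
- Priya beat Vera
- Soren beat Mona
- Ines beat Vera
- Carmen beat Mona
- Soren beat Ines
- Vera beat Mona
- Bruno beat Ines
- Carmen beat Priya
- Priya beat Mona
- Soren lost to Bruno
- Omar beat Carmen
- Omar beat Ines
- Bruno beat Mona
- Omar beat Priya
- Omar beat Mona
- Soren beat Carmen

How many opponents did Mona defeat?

Mona's results: beat no one; lost to Bruno, Ines, Priya, Omar, Vera, Carmen, Soren.
That is 0 wins.

0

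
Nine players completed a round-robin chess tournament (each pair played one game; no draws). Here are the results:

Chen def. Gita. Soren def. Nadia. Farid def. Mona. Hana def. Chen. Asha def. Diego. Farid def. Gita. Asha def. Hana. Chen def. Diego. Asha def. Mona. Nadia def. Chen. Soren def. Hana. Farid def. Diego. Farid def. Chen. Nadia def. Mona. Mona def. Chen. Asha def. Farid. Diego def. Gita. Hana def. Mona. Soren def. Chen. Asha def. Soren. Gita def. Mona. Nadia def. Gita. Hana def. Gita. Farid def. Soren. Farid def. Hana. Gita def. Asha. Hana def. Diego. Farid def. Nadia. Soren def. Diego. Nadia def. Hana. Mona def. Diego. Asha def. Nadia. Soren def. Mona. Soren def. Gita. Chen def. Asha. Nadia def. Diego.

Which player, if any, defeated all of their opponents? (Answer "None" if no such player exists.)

None

Highest win total is Farid with 7 (out of 8 possible).
Farid lost to Asha, so no player went undefeated.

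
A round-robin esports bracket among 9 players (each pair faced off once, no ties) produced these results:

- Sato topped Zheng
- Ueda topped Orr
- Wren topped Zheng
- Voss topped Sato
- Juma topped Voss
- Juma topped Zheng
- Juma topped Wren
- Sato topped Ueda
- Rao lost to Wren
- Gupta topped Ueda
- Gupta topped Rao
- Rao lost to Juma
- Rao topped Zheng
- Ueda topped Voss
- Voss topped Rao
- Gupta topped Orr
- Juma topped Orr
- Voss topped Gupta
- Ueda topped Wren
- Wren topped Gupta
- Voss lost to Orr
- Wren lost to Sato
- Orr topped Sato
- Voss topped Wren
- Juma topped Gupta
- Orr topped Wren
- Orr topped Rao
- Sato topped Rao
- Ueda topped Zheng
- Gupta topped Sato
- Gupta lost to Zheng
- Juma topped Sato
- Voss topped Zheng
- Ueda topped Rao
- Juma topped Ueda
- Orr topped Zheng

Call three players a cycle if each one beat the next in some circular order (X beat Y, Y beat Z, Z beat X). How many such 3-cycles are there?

Win totals: Zheng 1, Wren 3, Juma 8, Voss 5, Ueda 5, Rao 1, Orr 5, Sato 4, Gupta 4.
A player with w wins dominates both others in C(w,2) triples; summing gives 0 + 3 + 28 + 10 + 10 + 0 + 10 + 6 + 6 = 73 transitive triples.
Total triples C(9,3) = 84, so cyclic triples = 84 − 73 = 11.

11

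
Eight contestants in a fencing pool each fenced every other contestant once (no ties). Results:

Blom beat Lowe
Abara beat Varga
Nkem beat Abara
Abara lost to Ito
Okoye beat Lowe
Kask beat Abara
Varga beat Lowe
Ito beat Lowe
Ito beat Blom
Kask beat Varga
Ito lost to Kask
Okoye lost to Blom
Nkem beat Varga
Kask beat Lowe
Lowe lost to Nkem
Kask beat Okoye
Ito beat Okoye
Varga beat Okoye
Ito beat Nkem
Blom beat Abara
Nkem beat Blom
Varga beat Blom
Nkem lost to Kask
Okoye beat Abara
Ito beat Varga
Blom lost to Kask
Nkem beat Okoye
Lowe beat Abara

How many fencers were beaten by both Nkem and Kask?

5

Nkem beat: Okoye, Abara, Lowe, Varga, Blom.
Kask beat: Ito, Okoye, Abara, Nkem, Lowe, Varga, Blom.
Both beat: Okoye, Abara, Lowe, Varga, Blom — 5.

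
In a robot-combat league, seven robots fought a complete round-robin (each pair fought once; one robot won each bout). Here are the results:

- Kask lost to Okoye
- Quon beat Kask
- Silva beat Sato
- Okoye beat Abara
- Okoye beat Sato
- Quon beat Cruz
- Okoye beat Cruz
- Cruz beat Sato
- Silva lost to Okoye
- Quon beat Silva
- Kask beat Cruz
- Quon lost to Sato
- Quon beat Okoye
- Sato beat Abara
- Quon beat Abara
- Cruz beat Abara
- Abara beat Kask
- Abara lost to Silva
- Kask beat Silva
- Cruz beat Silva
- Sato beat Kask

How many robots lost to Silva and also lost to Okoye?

Silva beat: Abara, Sato.
Okoye beat: Abara, Cruz, Kask, Sato, Silva.
Both beat: Abara, Sato — 2.

2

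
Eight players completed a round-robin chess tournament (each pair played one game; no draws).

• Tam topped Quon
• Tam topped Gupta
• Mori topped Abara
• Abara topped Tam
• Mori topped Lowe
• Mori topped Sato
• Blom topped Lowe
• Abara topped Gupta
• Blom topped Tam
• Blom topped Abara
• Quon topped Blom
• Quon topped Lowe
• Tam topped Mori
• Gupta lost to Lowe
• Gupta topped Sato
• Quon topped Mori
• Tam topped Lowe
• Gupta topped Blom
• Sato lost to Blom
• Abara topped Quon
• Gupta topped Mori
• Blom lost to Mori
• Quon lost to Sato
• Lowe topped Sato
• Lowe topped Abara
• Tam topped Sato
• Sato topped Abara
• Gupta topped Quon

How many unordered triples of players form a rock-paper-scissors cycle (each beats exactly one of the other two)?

18

Win totals: Quon 3, Sato 2, Lowe 3, Abara 3, Tam 5, Blom 4, Gupta 4, Mori 4.
A player with w wins dominates both others in C(w,2) triples; summing gives 3 + 1 + 3 + 3 + 10 + 6 + 6 + 6 = 38 transitive triples.
Total triples C(8,3) = 56, so cyclic triples = 56 − 38 = 18.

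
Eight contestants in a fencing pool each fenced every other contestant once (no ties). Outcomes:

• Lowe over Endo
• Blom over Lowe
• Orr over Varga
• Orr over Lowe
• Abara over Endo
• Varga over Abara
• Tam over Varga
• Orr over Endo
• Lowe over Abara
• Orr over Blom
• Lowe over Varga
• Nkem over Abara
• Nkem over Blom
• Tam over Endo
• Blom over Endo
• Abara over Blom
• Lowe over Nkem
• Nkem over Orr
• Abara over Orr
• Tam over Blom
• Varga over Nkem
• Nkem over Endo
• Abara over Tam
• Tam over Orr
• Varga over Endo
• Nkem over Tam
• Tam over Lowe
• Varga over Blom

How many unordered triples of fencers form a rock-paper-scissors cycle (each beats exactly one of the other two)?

11

Win totals: Orr 4, Endo 0, Varga 4, Tam 5, Blom 2, Abara 4, Nkem 5, Lowe 4.
A fencer with w wins dominates both others in C(w,2) triples; summing gives 6 + 0 + 6 + 10 + 1 + 6 + 10 + 6 = 45 transitive triples.
Total triples C(8,3) = 56, so cyclic triples = 56 − 45 = 11.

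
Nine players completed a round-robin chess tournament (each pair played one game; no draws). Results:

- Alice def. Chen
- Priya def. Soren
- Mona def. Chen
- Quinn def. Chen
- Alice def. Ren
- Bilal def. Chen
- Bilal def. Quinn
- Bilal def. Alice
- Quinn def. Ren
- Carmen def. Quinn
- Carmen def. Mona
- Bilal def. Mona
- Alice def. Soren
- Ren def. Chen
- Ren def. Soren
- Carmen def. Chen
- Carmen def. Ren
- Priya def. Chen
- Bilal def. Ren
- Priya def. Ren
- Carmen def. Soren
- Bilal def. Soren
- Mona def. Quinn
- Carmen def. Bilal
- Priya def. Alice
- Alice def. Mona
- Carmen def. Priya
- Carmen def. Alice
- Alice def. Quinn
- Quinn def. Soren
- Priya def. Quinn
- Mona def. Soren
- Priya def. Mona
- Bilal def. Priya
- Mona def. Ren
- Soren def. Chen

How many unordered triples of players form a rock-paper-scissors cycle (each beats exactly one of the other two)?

0

Win totals: Carmen 8, Chen 0, Soren 1, Quinn 3, Bilal 7, Mona 4, Alice 5, Priya 6, Ren 2.
A player with w wins dominates both others in C(w,2) triples; summing gives 28 + 0 + 0 + 3 + 21 + 6 + 10 + 15 + 1 = 84 transitive triples.
Total triples C(9,3) = 84, so cyclic triples = 84 − 84 = 0.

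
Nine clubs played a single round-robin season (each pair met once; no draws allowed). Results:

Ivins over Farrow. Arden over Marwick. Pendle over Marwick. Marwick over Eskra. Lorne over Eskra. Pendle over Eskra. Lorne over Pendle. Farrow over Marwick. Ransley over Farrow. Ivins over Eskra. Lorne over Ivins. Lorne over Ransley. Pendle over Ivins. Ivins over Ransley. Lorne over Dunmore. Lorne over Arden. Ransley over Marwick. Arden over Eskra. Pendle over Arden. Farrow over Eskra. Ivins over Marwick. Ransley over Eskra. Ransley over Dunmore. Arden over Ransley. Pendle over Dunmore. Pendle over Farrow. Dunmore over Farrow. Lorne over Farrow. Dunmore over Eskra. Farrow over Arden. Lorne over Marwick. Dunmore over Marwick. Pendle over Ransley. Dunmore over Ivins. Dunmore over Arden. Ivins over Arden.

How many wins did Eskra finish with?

Eskra's results: beat no one; lost to Lorne, Marwick, Ransley, Arden, Dunmore, Ivins, Farrow, Pendle.
That is 0 wins.

0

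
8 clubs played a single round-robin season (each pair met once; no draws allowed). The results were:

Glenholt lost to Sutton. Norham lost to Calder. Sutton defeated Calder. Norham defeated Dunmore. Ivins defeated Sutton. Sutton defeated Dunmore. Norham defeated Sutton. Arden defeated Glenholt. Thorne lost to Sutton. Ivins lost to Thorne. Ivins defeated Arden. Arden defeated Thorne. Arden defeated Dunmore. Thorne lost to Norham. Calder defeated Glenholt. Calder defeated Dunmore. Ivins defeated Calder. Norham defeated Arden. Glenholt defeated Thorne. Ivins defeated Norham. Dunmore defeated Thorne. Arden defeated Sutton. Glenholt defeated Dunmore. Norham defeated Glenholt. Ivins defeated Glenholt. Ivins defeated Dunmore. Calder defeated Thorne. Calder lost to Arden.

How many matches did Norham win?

5

Norham's results: beat Sutton, Glenholt, Thorne, Arden, Dunmore; lost to Ivins, Calder.
That is 5 wins.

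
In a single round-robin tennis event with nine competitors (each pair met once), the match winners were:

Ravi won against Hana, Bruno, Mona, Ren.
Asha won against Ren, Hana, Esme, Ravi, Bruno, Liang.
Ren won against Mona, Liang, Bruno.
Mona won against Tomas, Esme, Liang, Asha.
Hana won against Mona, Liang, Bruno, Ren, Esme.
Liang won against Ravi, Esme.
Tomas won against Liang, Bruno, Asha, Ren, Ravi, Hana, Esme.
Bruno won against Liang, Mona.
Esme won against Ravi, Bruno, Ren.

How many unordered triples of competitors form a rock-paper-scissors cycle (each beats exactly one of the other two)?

18

Win totals: Hana 5, Asha 6, Ren 3, Esme 3, Tomas 7, Liang 2, Ravi 4, Mona 4, Bruno 2.
A competitor with w wins dominates both others in C(w,2) triples; summing gives 10 + 15 + 3 + 3 + 21 + 1 + 6 + 6 + 1 = 66 transitive triples.
Total triples C(9,3) = 84, so cyclic triples = 84 − 66 = 18.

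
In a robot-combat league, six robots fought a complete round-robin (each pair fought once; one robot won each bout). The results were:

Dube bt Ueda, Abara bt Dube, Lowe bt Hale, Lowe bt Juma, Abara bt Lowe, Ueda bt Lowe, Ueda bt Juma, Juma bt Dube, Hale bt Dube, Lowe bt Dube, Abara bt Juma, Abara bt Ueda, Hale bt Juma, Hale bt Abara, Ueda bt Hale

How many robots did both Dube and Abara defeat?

1

Dube beat: Ueda.
Abara beat: Lowe, Juma, Dube, Ueda.
Both beat: Ueda — 1.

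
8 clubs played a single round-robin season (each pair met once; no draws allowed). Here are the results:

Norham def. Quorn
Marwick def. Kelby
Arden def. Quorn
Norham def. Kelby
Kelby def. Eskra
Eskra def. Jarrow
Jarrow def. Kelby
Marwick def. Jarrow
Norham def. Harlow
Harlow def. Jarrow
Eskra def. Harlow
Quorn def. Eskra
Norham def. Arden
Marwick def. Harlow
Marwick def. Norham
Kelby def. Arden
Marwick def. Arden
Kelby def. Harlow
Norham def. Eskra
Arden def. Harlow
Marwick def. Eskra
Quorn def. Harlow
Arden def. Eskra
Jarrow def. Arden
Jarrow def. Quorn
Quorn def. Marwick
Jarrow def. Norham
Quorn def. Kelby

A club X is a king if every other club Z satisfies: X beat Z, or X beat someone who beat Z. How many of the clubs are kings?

4

Norham reaches everyone (king).
Jarrow reaches everyone (king).
Marwick reaches everyone (king).
Arden cannot reach Norham in two steps.
Eskra cannot reach Marwick in two steps.
Kelby cannot reach Norham, Marwick in two steps.
Harlow cannot reach Marwick, Eskra in two steps.
Quorn reaches everyone (king).
Kings: Norham, Jarrow, Marwick, Quorn — 4.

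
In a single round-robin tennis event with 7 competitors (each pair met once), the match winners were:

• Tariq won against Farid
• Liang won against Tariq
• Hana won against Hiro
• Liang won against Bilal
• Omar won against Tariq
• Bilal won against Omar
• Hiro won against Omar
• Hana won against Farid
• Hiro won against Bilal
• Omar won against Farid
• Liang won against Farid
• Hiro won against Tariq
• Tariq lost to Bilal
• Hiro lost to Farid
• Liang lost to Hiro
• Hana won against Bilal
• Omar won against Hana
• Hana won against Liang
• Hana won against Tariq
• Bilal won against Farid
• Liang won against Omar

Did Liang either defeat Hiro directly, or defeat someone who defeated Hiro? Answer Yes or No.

Yes

Liang did not beat Hiro directly.
Liang beat Farid, Bilal, Omar, Tariq. Of those, Farid beat Hiro.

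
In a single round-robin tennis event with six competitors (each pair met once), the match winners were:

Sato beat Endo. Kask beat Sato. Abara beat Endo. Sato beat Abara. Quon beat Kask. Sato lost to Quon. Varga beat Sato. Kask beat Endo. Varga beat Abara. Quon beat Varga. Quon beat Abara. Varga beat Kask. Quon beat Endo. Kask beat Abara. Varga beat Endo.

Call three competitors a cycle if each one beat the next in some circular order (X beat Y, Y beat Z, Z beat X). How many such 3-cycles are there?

Of the C(6,3) = 20 triples, the cyclic ones are: none.
That is 0.

0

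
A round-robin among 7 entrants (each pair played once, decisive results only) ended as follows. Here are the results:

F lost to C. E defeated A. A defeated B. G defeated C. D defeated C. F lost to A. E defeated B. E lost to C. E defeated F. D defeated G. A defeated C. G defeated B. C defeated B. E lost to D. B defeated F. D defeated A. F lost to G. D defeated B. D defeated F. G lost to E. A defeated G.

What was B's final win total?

B's results: beat F; lost to A, C, D, E, G.
That is 1 win.

1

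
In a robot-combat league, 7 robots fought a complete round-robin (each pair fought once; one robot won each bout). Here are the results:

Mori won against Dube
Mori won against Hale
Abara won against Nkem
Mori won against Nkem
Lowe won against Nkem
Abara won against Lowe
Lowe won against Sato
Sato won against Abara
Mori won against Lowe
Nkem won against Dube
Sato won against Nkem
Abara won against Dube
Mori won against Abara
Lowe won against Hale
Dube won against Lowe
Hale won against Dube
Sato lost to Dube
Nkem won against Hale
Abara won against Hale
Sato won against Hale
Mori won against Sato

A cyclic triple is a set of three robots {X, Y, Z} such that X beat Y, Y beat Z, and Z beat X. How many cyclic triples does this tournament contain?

6

Win totals: Nkem 2, Dube 2, Abara 4, Hale 1, Sato 3, Lowe 3, Mori 6.
A robot with w wins dominates both others in C(w,2) triples; summing gives 1 + 1 + 6 + 0 + 3 + 3 + 15 = 29 transitive triples.
Total triples C(7,3) = 35, so cyclic triples = 35 − 29 = 6.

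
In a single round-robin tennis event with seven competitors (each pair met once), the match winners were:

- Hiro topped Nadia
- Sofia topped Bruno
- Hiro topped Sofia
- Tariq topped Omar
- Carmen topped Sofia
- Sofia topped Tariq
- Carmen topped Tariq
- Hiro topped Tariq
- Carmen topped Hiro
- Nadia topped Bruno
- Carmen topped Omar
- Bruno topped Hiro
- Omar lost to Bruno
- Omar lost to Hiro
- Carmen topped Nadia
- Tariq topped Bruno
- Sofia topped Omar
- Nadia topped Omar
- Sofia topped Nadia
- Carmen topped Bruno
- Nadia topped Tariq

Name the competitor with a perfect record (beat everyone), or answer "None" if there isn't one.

Carmen has 6 wins out of 6 opponents — a perfect record.

Carmen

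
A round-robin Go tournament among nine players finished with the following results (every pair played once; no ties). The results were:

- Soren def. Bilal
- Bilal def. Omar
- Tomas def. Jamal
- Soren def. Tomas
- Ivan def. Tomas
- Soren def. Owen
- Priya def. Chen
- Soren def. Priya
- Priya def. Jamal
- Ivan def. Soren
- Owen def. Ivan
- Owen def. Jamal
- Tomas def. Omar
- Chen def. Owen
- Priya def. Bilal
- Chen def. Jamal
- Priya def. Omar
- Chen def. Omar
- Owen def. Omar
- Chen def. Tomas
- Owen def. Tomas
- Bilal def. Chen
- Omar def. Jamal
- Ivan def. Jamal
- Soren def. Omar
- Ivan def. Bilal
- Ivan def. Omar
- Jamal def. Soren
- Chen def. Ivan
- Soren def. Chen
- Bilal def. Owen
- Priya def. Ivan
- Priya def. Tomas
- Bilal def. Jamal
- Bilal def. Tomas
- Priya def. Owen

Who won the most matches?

Priya

Win totals: Jamal 1, Soren 6, Owen 4, Omar 1, Bilal 5, Ivan 5, Chen 5, Tomas 2, Priya 7.
Priya leads with 7 wins (next highest: 6).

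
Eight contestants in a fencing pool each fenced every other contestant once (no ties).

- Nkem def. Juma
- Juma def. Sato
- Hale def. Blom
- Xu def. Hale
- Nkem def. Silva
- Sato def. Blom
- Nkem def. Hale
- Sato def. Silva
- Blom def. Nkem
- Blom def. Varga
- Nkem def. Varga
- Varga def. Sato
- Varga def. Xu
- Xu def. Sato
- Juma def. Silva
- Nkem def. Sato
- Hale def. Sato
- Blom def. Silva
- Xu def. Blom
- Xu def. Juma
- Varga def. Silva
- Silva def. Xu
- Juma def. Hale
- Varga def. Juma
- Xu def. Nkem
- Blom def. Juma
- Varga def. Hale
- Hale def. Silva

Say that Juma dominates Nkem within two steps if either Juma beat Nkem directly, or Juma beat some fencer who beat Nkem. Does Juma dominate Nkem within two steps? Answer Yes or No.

No

Juma did not beat Nkem directly.
Juma beat Sato, Hale, Silva, but each of them lost to Nkem. No two-step path.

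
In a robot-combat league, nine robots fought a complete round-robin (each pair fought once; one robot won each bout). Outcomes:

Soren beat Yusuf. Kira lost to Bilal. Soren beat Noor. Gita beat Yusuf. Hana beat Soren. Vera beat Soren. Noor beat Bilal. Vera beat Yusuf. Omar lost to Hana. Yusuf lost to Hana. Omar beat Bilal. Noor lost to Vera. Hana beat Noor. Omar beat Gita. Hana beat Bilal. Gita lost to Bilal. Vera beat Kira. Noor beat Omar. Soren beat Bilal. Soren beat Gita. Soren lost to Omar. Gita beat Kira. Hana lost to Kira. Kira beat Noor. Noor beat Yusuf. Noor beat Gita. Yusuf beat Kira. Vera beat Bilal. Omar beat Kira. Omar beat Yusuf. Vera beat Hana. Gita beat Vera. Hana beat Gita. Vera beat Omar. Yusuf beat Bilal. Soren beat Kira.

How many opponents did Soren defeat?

Soren's results: beat Yusuf, Bilal, Kira, Gita, Noor; lost to Omar, Vera, Hana.
That is 5 wins.

5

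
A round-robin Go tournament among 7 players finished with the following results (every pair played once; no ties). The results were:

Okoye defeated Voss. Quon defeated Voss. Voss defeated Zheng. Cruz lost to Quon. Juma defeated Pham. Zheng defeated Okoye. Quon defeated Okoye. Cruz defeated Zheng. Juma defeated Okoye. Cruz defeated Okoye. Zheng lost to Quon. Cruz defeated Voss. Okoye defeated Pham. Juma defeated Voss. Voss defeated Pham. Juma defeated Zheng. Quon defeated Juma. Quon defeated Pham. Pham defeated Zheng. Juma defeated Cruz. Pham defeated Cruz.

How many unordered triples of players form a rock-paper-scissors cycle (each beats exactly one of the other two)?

Win totals: Quon 6, Voss 2, Cruz 3, Okoye 2, Pham 2, Juma 5, Zheng 1.
A player with w wins dominates both others in C(w,2) triples; summing gives 15 + 1 + 3 + 1 + 1 + 10 + 0 = 31 transitive triples.
Total triples C(7,3) = 35, so cyclic triples = 35 − 31 = 4.

4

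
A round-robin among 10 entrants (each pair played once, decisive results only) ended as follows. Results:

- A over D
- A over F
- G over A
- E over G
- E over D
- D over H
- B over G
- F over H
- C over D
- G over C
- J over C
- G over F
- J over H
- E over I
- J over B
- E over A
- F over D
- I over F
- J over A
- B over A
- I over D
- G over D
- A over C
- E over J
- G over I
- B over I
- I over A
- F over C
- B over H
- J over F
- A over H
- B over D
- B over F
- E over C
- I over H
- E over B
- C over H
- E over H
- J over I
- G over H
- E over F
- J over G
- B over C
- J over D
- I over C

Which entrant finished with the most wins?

Win totals: A 4, B 7, C 2, D 1, E 9, F 3, G 6, H 0, I 5, J 8.
E leads with 9 wins (next highest: 8).

E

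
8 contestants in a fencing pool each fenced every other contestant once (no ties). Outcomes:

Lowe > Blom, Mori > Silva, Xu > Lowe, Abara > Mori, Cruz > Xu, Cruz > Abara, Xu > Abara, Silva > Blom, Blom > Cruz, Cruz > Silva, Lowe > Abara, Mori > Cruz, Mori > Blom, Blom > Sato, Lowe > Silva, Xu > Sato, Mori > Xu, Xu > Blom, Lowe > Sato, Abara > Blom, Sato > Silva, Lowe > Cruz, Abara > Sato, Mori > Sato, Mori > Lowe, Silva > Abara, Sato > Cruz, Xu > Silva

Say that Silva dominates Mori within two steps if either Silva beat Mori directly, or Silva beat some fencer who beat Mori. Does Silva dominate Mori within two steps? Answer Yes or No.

Silva did not beat Mori directly.
Silva beat Abara, Blom. Of those, Abara beat Mori.

Yes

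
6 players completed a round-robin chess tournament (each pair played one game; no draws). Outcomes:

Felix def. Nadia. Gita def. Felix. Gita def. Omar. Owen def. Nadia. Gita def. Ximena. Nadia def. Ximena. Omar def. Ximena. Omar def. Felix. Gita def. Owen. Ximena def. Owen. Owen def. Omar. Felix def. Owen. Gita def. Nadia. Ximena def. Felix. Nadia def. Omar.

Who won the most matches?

Win totals: Nadia 2, Gita 5, Ximena 2, Owen 2, Felix 2, Omar 2.
Gita leads with 5 wins (next highest: 2).

Gita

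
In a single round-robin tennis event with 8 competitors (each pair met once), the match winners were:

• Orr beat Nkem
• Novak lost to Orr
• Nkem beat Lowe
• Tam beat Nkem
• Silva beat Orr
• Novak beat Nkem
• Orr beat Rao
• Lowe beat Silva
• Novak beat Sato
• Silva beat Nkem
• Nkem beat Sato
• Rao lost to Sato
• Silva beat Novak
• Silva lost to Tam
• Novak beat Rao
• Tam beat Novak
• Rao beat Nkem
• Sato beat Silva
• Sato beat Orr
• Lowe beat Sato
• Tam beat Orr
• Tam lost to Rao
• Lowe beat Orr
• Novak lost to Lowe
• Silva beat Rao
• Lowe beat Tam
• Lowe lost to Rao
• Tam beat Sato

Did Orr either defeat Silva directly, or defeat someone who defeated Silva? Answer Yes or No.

No

Orr did not beat Silva directly.
Orr beat Rao, Nkem, Novak, but each of them lost to Silva. No two-step path.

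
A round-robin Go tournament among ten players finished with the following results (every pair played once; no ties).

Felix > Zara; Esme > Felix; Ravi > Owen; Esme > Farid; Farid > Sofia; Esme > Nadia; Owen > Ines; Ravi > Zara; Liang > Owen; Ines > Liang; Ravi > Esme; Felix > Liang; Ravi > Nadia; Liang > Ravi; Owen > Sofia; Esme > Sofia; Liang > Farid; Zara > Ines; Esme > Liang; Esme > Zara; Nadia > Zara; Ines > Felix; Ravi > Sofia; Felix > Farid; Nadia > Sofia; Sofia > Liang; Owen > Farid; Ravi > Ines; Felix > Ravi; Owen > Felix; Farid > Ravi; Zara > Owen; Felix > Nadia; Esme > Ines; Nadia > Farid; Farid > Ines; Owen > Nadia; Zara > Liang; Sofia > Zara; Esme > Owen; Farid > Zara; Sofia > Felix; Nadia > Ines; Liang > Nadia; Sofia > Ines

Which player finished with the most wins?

Win totals: Zara 3, Farid 4, Owen 5, Ravi 6, Esme 8, Sofia 4, Liang 4, Nadia 4, Felix 5, Ines 2.
Esme leads with 8 wins (next highest: 6).

Esme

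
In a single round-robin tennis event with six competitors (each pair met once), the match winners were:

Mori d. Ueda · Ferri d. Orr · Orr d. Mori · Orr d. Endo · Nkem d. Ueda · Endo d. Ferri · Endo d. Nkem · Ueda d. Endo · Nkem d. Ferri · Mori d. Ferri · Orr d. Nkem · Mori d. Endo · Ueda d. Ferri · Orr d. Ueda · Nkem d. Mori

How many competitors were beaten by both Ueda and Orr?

1

Ueda beat: Endo, Ferri.
Orr beat: Endo, Mori, Ueda, Nkem.
Both beat: Endo — 1.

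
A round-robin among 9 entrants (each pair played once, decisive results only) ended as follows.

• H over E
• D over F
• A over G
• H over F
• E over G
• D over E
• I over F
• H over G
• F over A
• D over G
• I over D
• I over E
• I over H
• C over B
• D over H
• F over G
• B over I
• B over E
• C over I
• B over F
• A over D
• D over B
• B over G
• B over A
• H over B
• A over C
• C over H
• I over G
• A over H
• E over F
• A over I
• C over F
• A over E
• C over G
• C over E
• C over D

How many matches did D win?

D's results: beat B, E, F, G, H; lost to A, C, I.
That is 5 wins.

5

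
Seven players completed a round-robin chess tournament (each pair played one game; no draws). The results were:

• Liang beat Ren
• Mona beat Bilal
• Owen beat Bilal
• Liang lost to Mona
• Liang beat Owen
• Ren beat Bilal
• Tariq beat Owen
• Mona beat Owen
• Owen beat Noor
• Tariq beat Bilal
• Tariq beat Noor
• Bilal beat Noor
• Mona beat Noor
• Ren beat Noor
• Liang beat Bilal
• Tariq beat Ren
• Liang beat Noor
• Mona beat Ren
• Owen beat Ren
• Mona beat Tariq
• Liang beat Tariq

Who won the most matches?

Win totals: Liang 5, Mona 6, Noor 0, Owen 3, Bilal 1, Ren 2, Tariq 4.
Mona leads with 6 wins (next highest: 5).

Mona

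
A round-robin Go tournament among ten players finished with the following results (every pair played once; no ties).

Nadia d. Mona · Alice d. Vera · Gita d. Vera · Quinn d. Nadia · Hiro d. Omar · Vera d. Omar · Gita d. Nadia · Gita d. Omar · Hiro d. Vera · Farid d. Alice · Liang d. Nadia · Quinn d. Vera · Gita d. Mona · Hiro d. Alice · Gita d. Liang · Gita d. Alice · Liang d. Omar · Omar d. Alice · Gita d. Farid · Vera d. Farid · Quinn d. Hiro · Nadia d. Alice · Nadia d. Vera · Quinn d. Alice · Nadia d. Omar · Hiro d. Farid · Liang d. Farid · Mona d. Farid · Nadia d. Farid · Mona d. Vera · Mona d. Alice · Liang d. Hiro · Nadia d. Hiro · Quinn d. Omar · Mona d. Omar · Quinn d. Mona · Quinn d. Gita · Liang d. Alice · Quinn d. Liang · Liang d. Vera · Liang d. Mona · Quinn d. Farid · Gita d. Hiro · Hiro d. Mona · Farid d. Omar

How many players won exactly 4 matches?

1

Win totals: Alice 1, Mona 4, Hiro 5, Liang 7, Gita 8, Omar 1, Vera 2, Nadia 6, Farid 2, Quinn 9.
Exactly 4: Mona — 1 player.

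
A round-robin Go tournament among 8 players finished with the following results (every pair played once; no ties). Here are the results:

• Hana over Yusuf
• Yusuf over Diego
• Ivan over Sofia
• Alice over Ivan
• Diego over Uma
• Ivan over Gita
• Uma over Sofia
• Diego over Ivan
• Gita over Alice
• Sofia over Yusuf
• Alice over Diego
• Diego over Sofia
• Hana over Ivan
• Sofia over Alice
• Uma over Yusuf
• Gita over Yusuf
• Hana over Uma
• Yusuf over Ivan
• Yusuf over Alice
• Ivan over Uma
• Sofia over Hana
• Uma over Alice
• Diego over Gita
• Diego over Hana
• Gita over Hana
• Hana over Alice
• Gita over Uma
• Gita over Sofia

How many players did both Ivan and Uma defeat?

Ivan beat: Sofia, Gita, Uma.
Uma beat: Sofia, Yusuf, Alice.
Both beat: Sofia — 1.

1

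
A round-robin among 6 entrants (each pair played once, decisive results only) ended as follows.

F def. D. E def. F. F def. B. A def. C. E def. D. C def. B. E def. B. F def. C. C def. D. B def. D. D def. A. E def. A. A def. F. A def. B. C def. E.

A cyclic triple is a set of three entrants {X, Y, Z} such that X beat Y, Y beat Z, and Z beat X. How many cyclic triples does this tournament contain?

Win totals: A 3, B 1, C 3, D 1, E 4, F 3.
An entrant with w wins dominates both others in C(w,2) triples; summing gives 3 + 0 + 3 + 0 + 6 + 3 = 15 transitive triples.
Total triples C(6,3) = 20, so cyclic triples = 20 − 15 = 5.

5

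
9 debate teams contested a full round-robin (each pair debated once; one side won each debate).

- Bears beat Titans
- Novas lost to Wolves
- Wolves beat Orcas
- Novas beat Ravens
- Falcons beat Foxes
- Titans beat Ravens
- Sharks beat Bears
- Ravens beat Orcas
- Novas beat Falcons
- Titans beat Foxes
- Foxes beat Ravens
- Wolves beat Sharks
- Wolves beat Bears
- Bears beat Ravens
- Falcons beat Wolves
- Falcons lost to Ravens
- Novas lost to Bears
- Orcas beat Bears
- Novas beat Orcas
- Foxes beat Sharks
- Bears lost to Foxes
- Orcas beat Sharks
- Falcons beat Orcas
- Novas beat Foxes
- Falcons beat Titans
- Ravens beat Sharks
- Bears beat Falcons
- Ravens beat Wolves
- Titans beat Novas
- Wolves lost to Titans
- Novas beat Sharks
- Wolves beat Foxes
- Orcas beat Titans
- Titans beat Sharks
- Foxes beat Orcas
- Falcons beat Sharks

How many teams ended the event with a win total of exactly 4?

Win totals: Titans 5, Falcons 5, Sharks 1, Bears 4, Orcas 3, Wolves 5, Ravens 4, Novas 5, Foxes 4.
Exactly 4: Bears, Ravens, Foxes — 3 teams.

3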